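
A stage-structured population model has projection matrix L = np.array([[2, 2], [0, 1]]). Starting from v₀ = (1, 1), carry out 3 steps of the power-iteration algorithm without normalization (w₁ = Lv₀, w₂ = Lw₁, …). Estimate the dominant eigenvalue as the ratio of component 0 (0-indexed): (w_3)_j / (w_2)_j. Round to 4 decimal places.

w1 = Lv₀ = (2·1 + 2·1; 0·1 + 1·1) = (4, 1)
w2 = Lw1 = (2·4 + 2·1; 0·4 + 1·1) = (10, 1)
w3 = Lw2 = (22, 1)
Ratio at component: 22 / 10 = 2.2000

λ ≈ 2.2000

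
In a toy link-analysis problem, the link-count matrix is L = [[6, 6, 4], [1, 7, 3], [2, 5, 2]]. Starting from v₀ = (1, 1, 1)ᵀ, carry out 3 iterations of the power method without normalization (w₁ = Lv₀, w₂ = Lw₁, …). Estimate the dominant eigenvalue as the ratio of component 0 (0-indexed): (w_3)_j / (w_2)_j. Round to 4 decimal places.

w1 = Lv₀ = (16, 11, 9)
w2 = Lw1 = (198, 120, 105)
w3 = Lw2 = (2328, 1353, 1206)
Ratio at component: 2328 / 198 = 11.7576

λ ≈ 11.7576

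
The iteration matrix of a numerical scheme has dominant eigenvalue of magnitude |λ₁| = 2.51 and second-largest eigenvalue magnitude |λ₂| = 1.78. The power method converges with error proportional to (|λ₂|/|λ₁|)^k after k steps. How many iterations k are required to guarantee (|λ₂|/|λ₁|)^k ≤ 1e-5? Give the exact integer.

34

|λ₂/λ₁| = 1.78/2.51 = 0.70916
Need k ≥ ln(1e-5) / ln(0.70916) = -11.5129 / -0.3437 ≈ 33.500
Smallest integer k satisfying the bound: 34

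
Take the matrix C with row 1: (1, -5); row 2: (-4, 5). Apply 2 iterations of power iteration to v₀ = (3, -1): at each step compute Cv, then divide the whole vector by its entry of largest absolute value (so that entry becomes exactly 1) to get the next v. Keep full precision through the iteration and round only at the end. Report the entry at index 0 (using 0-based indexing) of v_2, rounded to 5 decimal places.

Cv0 = (8.000000, -17.000000); divide by -17.000000 → v1 = (-0.470588, 1.000000)
Cv1 = (-5.470588, 6.882353); divide by 6.882353 → v2 = (-0.794872, 1.000000)
Requested entry of v2: 93/-117 = -0.79487

-0.79487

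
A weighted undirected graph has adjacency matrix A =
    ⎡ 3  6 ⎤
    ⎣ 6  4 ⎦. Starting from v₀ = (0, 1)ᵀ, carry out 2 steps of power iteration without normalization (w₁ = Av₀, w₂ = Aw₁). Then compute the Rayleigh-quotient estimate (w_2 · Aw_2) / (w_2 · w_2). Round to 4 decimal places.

w1 = Av₀ = (3·0 + 6·1; 6·0 + 4·1) = (6, 4)
w2 = Aw1 = (3·6 + 6·4; 6·6 + 4·4) = (42, 52)
Aw2 = (438, 460)
w2·Aw2 = 42·438 + 52·460 = 42316; w2·w2 = 42·42 + 52·52 = 4468
λ ≈ 42316/4468 = 9.4709

9.4709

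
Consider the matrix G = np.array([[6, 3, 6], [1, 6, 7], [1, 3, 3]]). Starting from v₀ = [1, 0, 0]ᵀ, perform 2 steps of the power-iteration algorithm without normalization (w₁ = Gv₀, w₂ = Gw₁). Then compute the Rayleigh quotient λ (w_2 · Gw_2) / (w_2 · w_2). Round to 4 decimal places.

w1 = Gv₀ = (6·1 + 3·0 + 6·0; 1·1 + 6·0 + 7·0; 1·1 + 3·0 + 3·0) = (6, 1, 1)
w2 = Gw1 = (6·6 + 3·1 + 6·1; 1·6 + 6·1 + 7·1; 1·6 + 3·1 + 3·1) = (45, 19, 12)
Gw2 = (399, 243, 138)
w2·Gw2 = 45·399 + 19·243 + 12·138 = 24228; w2·w2 = 45·45 + 19·19 + 12·12 = 2530
λ ≈ 24228/2530 = 9.5763

λ ≈ 9.5763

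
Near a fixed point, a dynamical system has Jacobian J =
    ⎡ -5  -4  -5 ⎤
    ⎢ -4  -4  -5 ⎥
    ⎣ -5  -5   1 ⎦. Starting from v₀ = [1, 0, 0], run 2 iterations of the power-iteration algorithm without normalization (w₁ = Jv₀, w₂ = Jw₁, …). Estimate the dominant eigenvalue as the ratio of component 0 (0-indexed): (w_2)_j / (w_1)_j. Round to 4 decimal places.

w1 = Jv₀ = ((-5)·1 + (-4)·0 + (-5)·0; (-4)·1 + (-4)·0 + (-5)·0; (-5)·1 + (-5)·0 + 1·0) = (-5, -4, -5)
w2 = Jw1 = ((-5)·(-5) + (-4)·(-4) + (-5)·(-5); (-4)·(-5) + (-4)·(-4) + (-5)·(-5); (-5)·(-5) + (-5)·(-4) + 1·(-5)) = (66, 61, 40)
Ratio at component: 66 / -5 = -13.2000

λ ≈ -13.2000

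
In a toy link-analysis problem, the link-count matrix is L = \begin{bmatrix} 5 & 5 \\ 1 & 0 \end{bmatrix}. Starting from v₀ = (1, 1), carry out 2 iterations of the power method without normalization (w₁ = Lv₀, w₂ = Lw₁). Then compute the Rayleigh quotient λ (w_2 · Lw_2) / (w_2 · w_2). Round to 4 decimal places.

w1 = Lv₀ = (10, 1)
w2 = Lw1 = (55, 10)
Lw2 = (325, 55)
w2·Lw2 = 55·325 + 10·55 = 18425; w2·w2 = 55·55 + 10·10 = 3125
λ ≈ 18425/3125 = 5.8960

λ ≈ 5.8960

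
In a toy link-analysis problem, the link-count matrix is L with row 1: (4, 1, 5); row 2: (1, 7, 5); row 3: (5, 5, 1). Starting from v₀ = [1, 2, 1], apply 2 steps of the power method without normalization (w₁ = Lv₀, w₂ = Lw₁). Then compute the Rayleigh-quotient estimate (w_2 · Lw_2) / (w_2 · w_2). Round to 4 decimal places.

λ ≈ 11.5494

w1 = Lv₀ = (4·1 + 1·2 + 5·1; 1·1 + 7·2 + 5·1; 5·1 + 5·2 + 1·1) = (11, 20, 16)
w2 = Lw1 = (4·11 + 1·20 + 5·16; 1·11 + 7·20 + 5·16; 5·11 + 5·20 + 1·16) = (144, 231, 171)
Lw2 = (1662, 2616, 2046)
w2·Lw2 = 144·1662 + 231·2616 + 171·2046 = 1193490; w2·w2 = 144·144 + 231·231 + 171·171 = 103338
λ ≈ 1193490/103338 = 11.5494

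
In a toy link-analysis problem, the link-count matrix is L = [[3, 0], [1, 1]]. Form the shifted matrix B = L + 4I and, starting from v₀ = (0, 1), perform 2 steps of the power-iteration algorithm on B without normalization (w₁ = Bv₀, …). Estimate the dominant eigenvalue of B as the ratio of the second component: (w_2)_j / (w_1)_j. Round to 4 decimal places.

B = L + 4I has rows (7, 0); (1, 5)
w1 = Bv₀ = (7·0 + 0·1; 1·0 + 5·1) = (0, 5)
w2 = Bw1 = (7·0 + 0·5; 1·0 + 5·5) = (0, 25)
Ratio: 25/5 = 5.0000

5.0000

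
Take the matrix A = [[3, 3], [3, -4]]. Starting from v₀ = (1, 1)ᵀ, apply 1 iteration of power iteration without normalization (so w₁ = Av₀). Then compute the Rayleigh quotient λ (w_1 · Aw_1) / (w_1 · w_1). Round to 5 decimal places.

w1 = Av₀ = (3·1 + 3·1; 3·1 + (-4)·1) = (6, -1)
Aw1 = (15, 22)
w1·Aw1 = 6·15 + (-1)·22 = 68; w1·w1 = 6·6 + (-1)·(-1) = 37
λ ≈ 68/37 = 1.83784

1.83784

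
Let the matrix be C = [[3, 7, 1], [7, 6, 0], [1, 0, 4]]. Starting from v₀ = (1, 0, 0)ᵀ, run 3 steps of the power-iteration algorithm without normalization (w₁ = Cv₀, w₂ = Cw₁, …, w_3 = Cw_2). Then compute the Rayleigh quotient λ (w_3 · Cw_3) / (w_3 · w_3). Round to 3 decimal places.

λ ≈ 11.707

w1 = Cv₀ = (3·1 + 7·0 + 1·0; 7·1 + 6·0 + 0·0; 1·1 + 0·0 + 4·0) = (3, 7, 1)
w2 = Cw1 = (3·3 + 7·7 + 1·1; 7·3 + 6·7 + 0·1; 1·3 + 0·7 + 4·1) = (59, 63, 7)
w3 = Cw2 = (625, 791, 87)
Cw3 = (7499, 9121, 973)
w3·Cw3 = 625·7499 + 791·9121 + 87·973 = 11986237; w3·w3 = 625·625 + 791·791 + 87·87 = 1023875
λ ≈ 11986237/1023875 = 11.707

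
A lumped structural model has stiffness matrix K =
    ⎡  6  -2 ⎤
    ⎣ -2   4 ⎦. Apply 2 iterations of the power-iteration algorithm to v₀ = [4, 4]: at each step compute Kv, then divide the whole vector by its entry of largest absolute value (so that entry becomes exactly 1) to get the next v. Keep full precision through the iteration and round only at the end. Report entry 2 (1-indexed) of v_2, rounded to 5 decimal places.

0.00000

Kv0 = (16.000000, 8.000000); divide by 16.000000 → v1 = (1.000000, 0.500000)
Kv1 = (5.000000, 0.000000); divide by 5.000000 → v2 = (1.000000, 0.000000)
Requested entry of v2: 0/80 = 0.00000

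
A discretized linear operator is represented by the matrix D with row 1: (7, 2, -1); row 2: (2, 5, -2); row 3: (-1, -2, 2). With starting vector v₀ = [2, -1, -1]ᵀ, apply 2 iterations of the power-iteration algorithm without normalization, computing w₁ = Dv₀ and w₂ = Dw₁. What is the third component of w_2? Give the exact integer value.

-19

w1 = Dv₀ = (7·2 + 2·(-1) + (-1)·(-1); 2·2 + 5·(-1) + (-2)·(-1); (-1)·2 + (-2)·(-1) + 2·(-1)) = (13, 1, -2)
w2 = Dw1 = (7·13 + 2·1 + (-1)·(-2); 2·13 + 5·1 + (-2)·(-2); (-1)·13 + (-2)·1 + 2·(-2)) = (95, 35, -19)
The requested component of w2 is -19.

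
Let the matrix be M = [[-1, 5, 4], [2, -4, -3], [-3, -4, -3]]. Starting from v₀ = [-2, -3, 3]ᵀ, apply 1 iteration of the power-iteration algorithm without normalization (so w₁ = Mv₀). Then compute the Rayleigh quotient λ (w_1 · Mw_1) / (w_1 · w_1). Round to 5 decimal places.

w1 = Mv₀ = (-1, -1, 9)
Mw1 = (32, -25, -20)
w1·Mw1 = (-1)·32 + (-1)·(-25) + 9·(-20) = -187; w1·w1 = (-1)·(-1) + (-1)·(-1) + 9·9 = 83
λ ≈ -187/83 = -2.25301

λ ≈ -2.25301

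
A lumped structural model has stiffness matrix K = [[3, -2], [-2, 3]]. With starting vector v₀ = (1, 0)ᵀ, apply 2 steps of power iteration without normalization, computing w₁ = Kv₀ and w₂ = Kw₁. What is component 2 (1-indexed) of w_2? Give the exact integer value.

w1 = Kv₀ = (3·1 + (-2)·0; (-2)·1 + 3·0) = (3, -2)
w2 = Kw1 = (3·3 + (-2)·(-2); (-2)·3 + 3·(-2)) = (13, -12)
The requested component of w2 is -12.

-12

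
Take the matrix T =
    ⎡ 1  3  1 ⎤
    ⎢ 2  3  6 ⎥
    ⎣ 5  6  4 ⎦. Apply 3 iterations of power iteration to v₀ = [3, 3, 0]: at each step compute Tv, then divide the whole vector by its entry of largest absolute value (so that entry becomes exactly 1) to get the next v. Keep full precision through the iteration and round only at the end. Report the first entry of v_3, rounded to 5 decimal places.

Tv0 = (12.000000, 15.000000, 33.000000); divide by 33.000000 → v1 = (0.363636, 0.454545, 1.000000)
Tv1 = (2.727273, 8.090909, 8.545455); divide by 8.545455 → v2 = (0.319149, 0.946809, 1.000000)
Tv2 = (4.159574, 9.478723, 11.276596); divide by 11.276596 → v3 = (0.368868, 0.840566, 1.000000)
Requested entry of v3: 1173/3180 = 0.36887

0.36887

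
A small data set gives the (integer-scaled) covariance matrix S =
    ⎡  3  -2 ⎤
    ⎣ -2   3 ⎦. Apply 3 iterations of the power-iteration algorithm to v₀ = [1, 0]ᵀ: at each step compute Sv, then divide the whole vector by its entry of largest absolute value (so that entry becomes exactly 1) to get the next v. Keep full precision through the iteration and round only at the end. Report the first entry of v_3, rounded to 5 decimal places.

1.00000

Sv0 = (3.000000, -2.000000); divide by 3.000000 → v1 = (1.000000, -0.666667)
Sv1 = (4.333333, -4.000000); divide by 4.333333 → v2 = (1.000000, -0.923077)
Sv2 = (4.846154, -4.769231); divide by 4.846154 → v3 = (1.000000, -0.984127)
Requested entry of v3: 63/63 = 1.00000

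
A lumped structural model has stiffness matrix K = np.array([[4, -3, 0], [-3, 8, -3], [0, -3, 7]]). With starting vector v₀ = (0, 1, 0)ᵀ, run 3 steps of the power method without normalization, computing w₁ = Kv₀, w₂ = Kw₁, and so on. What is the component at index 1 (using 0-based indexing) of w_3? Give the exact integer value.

899

w1 = Kv₀ = (-3, 8, -3)
w2 = Kw1 = (-36, 82, -45)
w3 = Kw2 = (-390, 899, -561)
The requested component of w3 is 899.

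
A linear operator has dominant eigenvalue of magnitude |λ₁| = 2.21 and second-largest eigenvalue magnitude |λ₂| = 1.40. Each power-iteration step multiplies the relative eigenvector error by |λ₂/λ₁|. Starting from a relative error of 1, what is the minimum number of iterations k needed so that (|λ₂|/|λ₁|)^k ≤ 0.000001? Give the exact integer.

31

|λ₂/λ₁| = 1.40/2.21 = 0.63348
Need k ≥ ln(0.000001) / ln(0.63348) = -13.8155 / -0.4565 ≈ 30.263
Smallest integer k satisfying the bound: 31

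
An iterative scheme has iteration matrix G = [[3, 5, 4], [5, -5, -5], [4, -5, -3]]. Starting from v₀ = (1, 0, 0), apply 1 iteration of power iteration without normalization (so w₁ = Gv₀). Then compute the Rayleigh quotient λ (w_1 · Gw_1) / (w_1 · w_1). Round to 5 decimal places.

w1 = Gv₀ = (3, 5, 4)
Gw1 = (50, -30, -25)
w1·Gw1 = 3·50 + 5·(-30) + 4·(-25) = -100; w1·w1 = 3·3 + 5·5 + 4·4 = 50
λ ≈ -100/50 = -2.00000

-2.00000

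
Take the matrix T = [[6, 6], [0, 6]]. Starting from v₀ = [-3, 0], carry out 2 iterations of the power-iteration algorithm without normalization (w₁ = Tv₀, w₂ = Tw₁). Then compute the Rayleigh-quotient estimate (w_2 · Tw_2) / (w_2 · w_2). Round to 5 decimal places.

w1 = Tv₀ = (-18, 0)
w2 = Tw1 = (-108, 0)
Tw2 = (-648, 0)
w2·Tw2 = (-108)·(-648) + 0·0 = 69984; w2·w2 = (-108)·(-108) + 0·0 = 11664
λ ≈ 69984/11664 = 6.00000

6.00000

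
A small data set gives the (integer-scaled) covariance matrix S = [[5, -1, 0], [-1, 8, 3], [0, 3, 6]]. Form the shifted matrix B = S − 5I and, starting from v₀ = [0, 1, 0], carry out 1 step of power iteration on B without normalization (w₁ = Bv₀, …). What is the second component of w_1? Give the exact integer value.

B = S − 5I has rows (0, -1, 0); (-1, 3, 3); (0, 3, 1)
w1 = Bv₀ = (-1, 3, 3)
Requested component of w1: 3

3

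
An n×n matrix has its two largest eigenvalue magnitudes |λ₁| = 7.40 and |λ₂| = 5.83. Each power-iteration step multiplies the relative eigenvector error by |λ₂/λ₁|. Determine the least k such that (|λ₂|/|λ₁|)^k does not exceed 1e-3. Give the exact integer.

29

|λ₂/λ₁| = 5.83/7.40 = 0.78784
Need k ≥ ln(1e-3) / ln(0.78784) = -6.9078 / -0.2385 ≈ 28.968
Smallest integer k satisfying the bound: 29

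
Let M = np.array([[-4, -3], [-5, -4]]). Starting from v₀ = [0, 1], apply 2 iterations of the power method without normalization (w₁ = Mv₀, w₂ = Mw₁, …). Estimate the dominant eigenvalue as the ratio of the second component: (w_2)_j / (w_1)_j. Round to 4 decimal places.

w1 = Mv₀ = ((-4)·0 + (-3)·1; (-5)·0 + (-4)·1) = (-3, -4)
w2 = Mw1 = ((-4)·(-3) + (-3)·(-4); (-5)·(-3) + (-4)·(-4)) = (24, 31)
Ratio at component: 31 / -4 = -7.7500

-7.7500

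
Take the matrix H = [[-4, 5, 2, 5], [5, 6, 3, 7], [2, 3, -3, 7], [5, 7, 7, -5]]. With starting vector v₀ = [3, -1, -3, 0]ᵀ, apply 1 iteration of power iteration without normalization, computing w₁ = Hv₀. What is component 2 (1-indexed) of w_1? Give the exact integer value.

w1 = Hv₀ = (-23, 0, 12, -13)
The requested component of w1 is 0.

0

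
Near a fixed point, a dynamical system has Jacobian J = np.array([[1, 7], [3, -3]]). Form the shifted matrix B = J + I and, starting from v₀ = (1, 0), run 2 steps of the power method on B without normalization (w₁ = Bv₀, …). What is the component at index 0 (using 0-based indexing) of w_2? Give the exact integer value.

25

B = J + I has rows (2, 7); (3, -2)
w1 = Bv₀ = (2, 3)
w2 = Bw1 = (25, 0)
Requested component of w2: 25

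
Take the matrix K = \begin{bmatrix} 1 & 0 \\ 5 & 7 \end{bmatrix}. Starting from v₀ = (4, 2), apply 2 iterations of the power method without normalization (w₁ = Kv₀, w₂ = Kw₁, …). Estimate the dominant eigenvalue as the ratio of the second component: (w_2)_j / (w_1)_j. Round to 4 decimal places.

7.5882

w1 = Kv₀ = (1·4 + 0·2; 5·4 + 7·2) = (4, 34)
w2 = Kw1 = (1·4 + 0·34; 5·4 + 7·34) = (4, 258)
Ratio at component: 258 / 34 = 7.5882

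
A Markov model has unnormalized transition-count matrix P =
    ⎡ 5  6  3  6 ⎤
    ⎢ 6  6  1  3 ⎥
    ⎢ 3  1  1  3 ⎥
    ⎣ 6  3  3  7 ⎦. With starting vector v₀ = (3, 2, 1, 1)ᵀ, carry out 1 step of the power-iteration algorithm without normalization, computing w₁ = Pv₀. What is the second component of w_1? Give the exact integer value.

w1 = Pv₀ = (36, 34, 15, 34)
The requested component of w1 is 34.

34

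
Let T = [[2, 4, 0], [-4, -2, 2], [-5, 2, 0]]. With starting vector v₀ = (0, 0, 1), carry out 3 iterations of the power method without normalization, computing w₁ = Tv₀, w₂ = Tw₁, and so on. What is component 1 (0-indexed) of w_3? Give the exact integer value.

-16

w1 = Tv₀ = (0, 2, 0)
w2 = Tw1 = (8, -4, 4)
w3 = Tw2 = (0, -16, -48)
The requested component of w3 is -16.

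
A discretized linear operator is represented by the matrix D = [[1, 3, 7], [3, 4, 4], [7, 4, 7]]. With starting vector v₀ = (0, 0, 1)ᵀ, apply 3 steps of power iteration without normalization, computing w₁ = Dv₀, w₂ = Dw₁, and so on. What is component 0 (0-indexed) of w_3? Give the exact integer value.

1061

w1 = Dv₀ = (1·0 + 3·0 + 7·1; 3·0 + 4·0 + 4·1; 7·0 + 4·0 + 7·1) = (7, 4, 7)
w2 = Dw1 = (1·7 + 3·4 + 7·7; 3·7 + 4·4 + 4·7; 7·7 + 4·4 + 7·7) = (68, 65, 114)
w3 = Dw2 = (1061, 920, 1534)
The requested component of w3 is 1061.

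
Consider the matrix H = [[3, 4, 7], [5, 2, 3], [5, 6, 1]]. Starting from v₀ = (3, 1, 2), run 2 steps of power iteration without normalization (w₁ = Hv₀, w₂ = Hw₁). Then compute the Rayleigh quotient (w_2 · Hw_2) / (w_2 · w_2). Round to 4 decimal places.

w1 = Hv₀ = (27, 23, 23)
w2 = Hw1 = (334, 250, 296)
Hw2 = (4074, 3058, 3466)
w2·Hw2 = 334·4074 + 250·3058 + 296·3466 = 3151152; w2·w2 = 334·334 + 250·250 + 296·296 = 261672
λ ≈ 3151152/261672 = 12.0424

λ ≈ 12.0424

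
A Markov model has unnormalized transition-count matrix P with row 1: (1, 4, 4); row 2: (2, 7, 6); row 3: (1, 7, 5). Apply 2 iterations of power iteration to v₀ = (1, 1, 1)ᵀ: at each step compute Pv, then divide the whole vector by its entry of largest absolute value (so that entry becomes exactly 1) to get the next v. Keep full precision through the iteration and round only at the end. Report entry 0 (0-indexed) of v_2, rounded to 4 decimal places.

0.6020

Pv0 = (9.00000, 15.00000, 13.00000); divide by 15.00000 → v1 = (0.60000, 1.00000, 0.86667)
Pv1 = (8.06667, 13.40000, 11.93333); divide by 13.40000 → v2 = (0.60199, 1.00000, 0.89055)
Requested entry of v2: 121/201 = 0.6020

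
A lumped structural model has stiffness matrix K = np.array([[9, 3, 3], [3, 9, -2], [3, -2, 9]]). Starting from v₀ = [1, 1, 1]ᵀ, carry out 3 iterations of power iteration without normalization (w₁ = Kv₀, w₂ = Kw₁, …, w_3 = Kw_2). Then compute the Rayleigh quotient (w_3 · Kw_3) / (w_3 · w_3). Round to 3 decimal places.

w1 = Kv₀ = (9·1 + 3·1 + 3·1; 3·1 + 9·1 + (-2)·1; 3·1 + (-2)·1 + 9·1) = (15, 10, 10)
w2 = Kw1 = (9·15 + 3·10 + 3·10; 3·15 + 9·10 + (-2)·10; 3·15 + (-2)·10 + 9·10) = (195, 115, 115)
w3 = Kw2 = (2445, 1390, 1390)
Kw3 = (30345, 17065, 17065)
w3·Kw3 = 2445·30345 + 1390·17065 + 1390·17065 = 121634225; w3·w3 = 2445·2445 + 1390·1390 + 1390·1390 = 9842225
λ ≈ 121634225/9842225 = 12.358

λ ≈ 12.358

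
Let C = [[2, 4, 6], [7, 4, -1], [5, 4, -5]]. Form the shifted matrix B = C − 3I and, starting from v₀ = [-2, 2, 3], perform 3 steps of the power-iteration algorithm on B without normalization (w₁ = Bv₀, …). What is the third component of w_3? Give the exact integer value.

-2696

B = C − 3I has rows (-1, 4, 6); (7, 1, -1); (5, 4, -8)
w1 = Bv₀ = (28, -15, -26)
w2 = Bw1 = (-244, 207, 288)
w3 = Bw2 = (2800, -1789, -2696)
Requested component of w3: -2696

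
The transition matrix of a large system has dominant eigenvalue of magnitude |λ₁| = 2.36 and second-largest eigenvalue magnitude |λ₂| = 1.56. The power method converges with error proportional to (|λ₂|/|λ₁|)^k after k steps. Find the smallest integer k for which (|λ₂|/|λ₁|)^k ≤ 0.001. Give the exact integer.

17

|λ₂/λ₁| = 1.56/2.36 = 0.66102
Need k ≥ ln(0.001) / ln(0.66102) = -6.9078 / -0.4140 ≈ 16.686
Smallest integer k satisfying the bound: 17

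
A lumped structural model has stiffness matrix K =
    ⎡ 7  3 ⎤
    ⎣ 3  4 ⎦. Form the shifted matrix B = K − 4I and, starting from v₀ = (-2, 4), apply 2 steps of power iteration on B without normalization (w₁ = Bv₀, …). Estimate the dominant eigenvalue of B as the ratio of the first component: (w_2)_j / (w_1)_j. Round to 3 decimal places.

B = K − 4I has rows (3, 3); (3, 0)
w1 = Bv₀ = (6, -6)
w2 = Bw1 = (0, 18)
Ratio: 0/6 = 0.000

μ ≈ 0.000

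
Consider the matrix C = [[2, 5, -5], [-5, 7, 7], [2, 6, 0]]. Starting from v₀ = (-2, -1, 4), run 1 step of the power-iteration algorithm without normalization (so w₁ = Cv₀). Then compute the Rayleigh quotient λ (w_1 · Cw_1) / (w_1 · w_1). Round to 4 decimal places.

w1 = Cv₀ = (2·(-2) + 5·(-1) + (-5)·4; (-5)·(-2) + 7·(-1) + 7·4; 2·(-2) + 6·(-1) + 0·4) = (-29, 31, -10)
Cw1 = (147, 292, 128)
w1·Cw1 = (-29)·147 + 31·292 + (-10)·128 = 3509; w1·w1 = (-29)·(-29) + 31·31 + (-10)·(-10) = 1902
λ ≈ 3509/1902 = 1.8449

λ ≈ 1.8449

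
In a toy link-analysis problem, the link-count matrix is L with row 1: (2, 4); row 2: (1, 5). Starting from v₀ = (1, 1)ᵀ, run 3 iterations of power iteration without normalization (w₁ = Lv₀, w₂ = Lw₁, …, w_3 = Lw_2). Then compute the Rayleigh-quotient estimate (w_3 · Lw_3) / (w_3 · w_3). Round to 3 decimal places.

λ ≈ 6.000

w1 = Lv₀ = (6, 6)
w2 = Lw1 = (36, 36)
w3 = Lw2 = (216, 216)
Lw3 = (1296, 1296)
w3·Lw3 = 216·1296 + 216·1296 = 559872; w3·w3 = 216·216 + 216·216 = 93312
λ ≈ 559872/93312 = 6.000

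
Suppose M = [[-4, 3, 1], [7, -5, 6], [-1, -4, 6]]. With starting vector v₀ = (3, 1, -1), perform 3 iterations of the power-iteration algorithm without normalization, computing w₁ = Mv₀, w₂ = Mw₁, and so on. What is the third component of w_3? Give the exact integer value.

w1 = Mv₀ = (-10, 10, -13)
w2 = Mw1 = (57, -198, -108)
w3 = Mw2 = (-930, 741, 87)
The requested component of w3 is 87.

87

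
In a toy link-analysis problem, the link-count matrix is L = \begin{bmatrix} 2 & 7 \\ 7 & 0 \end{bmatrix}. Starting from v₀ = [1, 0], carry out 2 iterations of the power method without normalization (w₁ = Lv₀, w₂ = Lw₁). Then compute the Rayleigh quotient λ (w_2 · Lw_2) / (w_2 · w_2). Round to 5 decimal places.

w1 = Lv₀ = (2, 7)
w2 = Lw1 = (53, 14)
Lw2 = (204, 371)
w2·Lw2 = 53·204 + 14·371 = 16006; w2·w2 = 53·53 + 14·14 = 3005
λ ≈ 16006/3005 = 5.32646

5.32646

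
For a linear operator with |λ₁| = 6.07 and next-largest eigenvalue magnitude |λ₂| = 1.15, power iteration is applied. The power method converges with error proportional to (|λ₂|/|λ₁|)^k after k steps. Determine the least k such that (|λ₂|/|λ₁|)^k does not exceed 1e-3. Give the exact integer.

5

|λ₂/λ₁| = 1.15/6.07 = 0.18946
Need k ≥ ln(1e-3) / ln(0.18946) = -6.9078 / -1.6636 ≈ 4.152
Smallest integer k satisfying the bound: 5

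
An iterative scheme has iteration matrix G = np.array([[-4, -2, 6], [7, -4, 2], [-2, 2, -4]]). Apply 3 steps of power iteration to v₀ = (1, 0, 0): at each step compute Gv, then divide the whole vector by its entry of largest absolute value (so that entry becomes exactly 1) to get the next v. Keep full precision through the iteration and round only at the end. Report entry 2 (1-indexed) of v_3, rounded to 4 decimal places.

Gv0 = (-4.00000, 7.00000, -2.00000); divide by 7.00000 → v1 = (-0.57143, 1.00000, -0.28571)
Gv1 = (-1.42857, -8.57143, 4.28571); divide by -8.57143 → v2 = (0.16667, 1.00000, -0.50000)
Gv2 = (-5.66667, -3.83333, 3.66667); divide by -5.66667 → v3 = (1.00000, 0.67647, -0.64706)
Requested entry of v3: 230/340 = 0.6765

0.6765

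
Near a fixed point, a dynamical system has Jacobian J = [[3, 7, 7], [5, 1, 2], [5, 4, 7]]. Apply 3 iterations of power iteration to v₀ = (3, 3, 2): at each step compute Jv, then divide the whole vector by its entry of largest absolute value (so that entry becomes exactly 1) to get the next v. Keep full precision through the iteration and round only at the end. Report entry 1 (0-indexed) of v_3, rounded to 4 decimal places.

Jv0 = (44.00000, 22.00000, 41.00000); divide by 44.00000 → v1 = (1.00000, 0.50000, 0.93182)
Jv1 = (13.02273, 7.36364, 13.52273); divide by 13.52273 → v2 = (0.96303, 0.54454, 1.00000)
Jv2 = (13.70084, 7.35966, 13.99328); divide by 13.99328 → v3 = (0.97910, 0.52594, 1.00000)
Requested entry of v3: 4379/8326 = 0.5259

0.5259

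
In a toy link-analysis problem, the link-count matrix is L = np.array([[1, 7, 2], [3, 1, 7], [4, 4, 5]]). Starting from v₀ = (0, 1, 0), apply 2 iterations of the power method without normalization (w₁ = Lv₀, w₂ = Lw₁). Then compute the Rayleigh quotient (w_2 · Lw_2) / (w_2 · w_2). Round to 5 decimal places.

w1 = Lv₀ = (1·0 + 7·1 + 2·0; 3·0 + 1·1 + 7·0; 4·0 + 4·1 + 5·0) = (7, 1, 4)
w2 = Lw1 = (1·7 + 7·1 + 2·4; 3·7 + 1·1 + 7·4; 4·7 + 4·1 + 5·4) = (22, 50, 52)
Lw2 = (476, 480, 548)
w2·Lw2 = 22·476 + 50·480 + 52·548 = 62968; w2·w2 = 22·22 + 50·50 + 52·52 = 5688
λ ≈ 62968/5688 = 11.07032

λ ≈ 11.07032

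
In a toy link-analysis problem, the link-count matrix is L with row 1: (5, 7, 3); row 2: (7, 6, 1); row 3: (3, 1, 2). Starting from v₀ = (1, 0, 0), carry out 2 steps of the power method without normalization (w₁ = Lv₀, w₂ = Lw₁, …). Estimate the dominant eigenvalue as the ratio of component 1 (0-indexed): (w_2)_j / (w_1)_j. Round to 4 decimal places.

λ ≈ 11.4286

w1 = Lv₀ = (5·1 + 7·0 + 3·0; 7·1 + 6·0 + 1·0; 3·1 + 1·0 + 2·0) = (5, 7, 3)
w2 = Lw1 = (5·5 + 7·7 + 3·3; 7·5 + 6·7 + 1·3; 3·5 + 1·7 + 2·3) = (83, 80, 28)
Ratio at component: 80 / 7 = 11.4286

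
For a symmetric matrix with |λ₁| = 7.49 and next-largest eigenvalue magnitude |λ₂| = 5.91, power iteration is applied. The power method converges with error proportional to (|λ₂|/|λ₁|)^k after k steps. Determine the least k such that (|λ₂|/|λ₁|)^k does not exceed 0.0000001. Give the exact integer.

|λ₂/λ₁| = 5.91/7.49 = 0.78905
Need k ≥ ln(0.0000001) / ln(0.78905) = -16.1181 / -0.2369 ≈ 68.031
Smallest integer k satisfying the bound: 69

69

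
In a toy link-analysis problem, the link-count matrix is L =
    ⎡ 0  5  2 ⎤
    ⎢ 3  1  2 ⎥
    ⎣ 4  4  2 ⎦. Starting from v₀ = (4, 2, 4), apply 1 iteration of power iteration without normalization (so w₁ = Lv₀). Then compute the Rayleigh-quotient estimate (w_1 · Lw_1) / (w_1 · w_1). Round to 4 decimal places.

7.3035

w1 = Lv₀ = (0·4 + 5·2 + 2·4; 3·4 + 1·2 + 2·4; 4·4 + 4·2 + 2·4) = (18, 22, 32)
Lw1 = (174, 140, 224)
w1·Lw1 = 18·174 + 22·140 + 32·224 = 13380; w1·w1 = 18·18 + 22·22 + 32·32 = 1832
λ ≈ 13380/1832 = 7.3035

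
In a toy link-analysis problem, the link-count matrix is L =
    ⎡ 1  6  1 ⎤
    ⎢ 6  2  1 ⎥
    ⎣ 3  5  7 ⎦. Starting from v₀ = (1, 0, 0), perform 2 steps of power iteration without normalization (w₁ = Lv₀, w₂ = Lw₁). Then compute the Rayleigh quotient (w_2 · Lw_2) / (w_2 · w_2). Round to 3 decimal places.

w1 = Lv₀ = (1·1 + 6·0 + 1·0; 6·1 + 2·0 + 1·0; 3·1 + 5·0 + 7·0) = (1, 6, 3)
w2 = Lw1 = (1·1 + 6·6 + 1·3; 6·1 + 2·6 + 1·3; 3·1 + 5·6 + 7·3) = (40, 21, 54)
Lw2 = (220, 336, 603)
w2·Lw2 = 40·220 + 21·336 + 54·603 = 48418; w2·w2 = 40·40 + 21·21 + 54·54 = 4957
λ ≈ 48418/4957 = 9.768

9.768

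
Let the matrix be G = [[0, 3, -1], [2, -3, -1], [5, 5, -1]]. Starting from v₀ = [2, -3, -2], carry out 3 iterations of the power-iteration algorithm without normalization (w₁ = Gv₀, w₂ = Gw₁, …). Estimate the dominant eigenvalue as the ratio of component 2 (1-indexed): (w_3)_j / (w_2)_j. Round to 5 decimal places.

-3.94643

w1 = Gv₀ = (0·2 + 3·(-3) + (-1)·(-2); 2·2 + (-3)·(-3) + (-1)·(-2); 5·2 + 5·(-3) + (-1)·(-2)) = (-7, 15, -3)
w2 = Gw1 = (0·(-7) + 3·15 + (-1)·(-3); 2·(-7) + (-3)·15 + (-1)·(-3); 5·(-7) + 5·15 + (-1)·(-3)) = (48, -56, 43)
w3 = Gw2 = (-211, 221, -83)
Ratio at component: 221 / -56 = -3.94643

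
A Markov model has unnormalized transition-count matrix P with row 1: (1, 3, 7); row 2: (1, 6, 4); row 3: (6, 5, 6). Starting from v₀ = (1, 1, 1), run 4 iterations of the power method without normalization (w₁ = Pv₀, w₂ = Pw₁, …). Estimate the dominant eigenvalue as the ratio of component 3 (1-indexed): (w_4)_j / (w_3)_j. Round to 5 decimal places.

13.42486

w1 = Pv₀ = (1·1 + 3·1 + 7·1; 1·1 + 6·1 + 4·1; 6·1 + 5·1 + 6·1) = (11, 11, 17)
w2 = Pw1 = (1·11 + 3·11 + 7·17; 1·11 + 6·11 + 4·17; 6·11 + 5·11 + 6·17) = (163, 145, 223)
w3 = Pw2 = (2159, 1925, 3041)
w4 = Pw3 = (29221, 25873, 40825)
Ratio at component: 40825 / 3041 = 13.42486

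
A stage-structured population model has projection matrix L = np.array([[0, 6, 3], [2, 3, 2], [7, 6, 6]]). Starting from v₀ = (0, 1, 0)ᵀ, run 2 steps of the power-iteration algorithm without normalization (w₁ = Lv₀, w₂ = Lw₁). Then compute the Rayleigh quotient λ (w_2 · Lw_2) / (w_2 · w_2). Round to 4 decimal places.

w1 = Lv₀ = (0·0 + 6·1 + 3·0; 2·0 + 3·1 + 2·0; 7·0 + 6·1 + 6·0) = (6, 3, 6)
w2 = Lw1 = (0·6 + 6·3 + 3·6; 2·6 + 3·3 + 2·6; 7·6 + 6·3 + 6·6) = (36, 33, 96)
Lw2 = (486, 363, 1026)
w2·Lw2 = 36·486 + 33·363 + 96·1026 = 127971; w2·w2 = 36·36 + 33·33 + 96·96 = 11601
λ ≈ 127971/11601 = 11.0310

λ ≈ 11.0310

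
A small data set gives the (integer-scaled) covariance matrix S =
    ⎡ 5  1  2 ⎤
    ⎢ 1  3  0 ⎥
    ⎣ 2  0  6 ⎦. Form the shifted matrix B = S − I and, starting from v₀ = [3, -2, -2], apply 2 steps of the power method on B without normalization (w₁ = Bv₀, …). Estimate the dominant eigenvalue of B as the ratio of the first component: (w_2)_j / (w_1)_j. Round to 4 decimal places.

2.5000

B = S − I has rows (4, 1, 2); (1, 2, 0); (2, 0, 5)
w1 = Bv₀ = (4·3 + 1·(-2) + 2·(-2); 1·3 + 2·(-2) + 0·(-2); 2·3 + 0·(-2) + 5·(-2)) = (6, -1, -4)
w2 = Bw1 = (4·6 + 1·(-1) + 2·(-4); 1·6 + 2·(-1) + 0·(-4); 2·6 + 0·(-1) + 5·(-4)) = (15, 4, -8)
Ratio: 15/6 = 2.5000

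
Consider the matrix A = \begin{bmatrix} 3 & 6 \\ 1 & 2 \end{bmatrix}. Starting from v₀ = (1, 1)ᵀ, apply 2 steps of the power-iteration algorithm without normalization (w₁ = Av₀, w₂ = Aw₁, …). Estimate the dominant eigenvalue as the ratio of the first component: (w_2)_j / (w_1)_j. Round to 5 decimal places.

5.00000

w1 = Av₀ = (3·1 + 6·1; 1·1 + 2·1) = (9, 3)
w2 = Aw1 = (3·9 + 6·3; 1·9 + 2·3) = (45, 15)
Ratio at component: 45 / 9 = 5.00000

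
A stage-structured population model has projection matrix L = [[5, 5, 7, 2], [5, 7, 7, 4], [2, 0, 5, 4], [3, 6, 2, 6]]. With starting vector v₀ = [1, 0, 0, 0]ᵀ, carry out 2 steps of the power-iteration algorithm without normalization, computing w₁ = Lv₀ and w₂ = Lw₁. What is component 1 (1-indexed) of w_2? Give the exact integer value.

70

w1 = Lv₀ = (5, 5, 2, 3)
w2 = Lw1 = (70, 86, 32, 67)
The requested component of w2 is 70.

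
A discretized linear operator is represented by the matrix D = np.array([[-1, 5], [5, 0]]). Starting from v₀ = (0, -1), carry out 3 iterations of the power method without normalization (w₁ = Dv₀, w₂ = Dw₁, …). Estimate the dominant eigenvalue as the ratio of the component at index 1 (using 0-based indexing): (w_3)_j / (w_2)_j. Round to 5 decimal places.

λ ≈ -1.00000

w1 = Dv₀ = ((-1)·0 + 5·(-1); 5·0 + 0·(-1)) = (-5, 0)
w2 = Dw1 = ((-1)·(-5) + 5·0; 5·(-5) + 0·0) = (5, -25)
w3 = Dw2 = (-130, 25)
Ratio at component: 25 / -25 = -1.00000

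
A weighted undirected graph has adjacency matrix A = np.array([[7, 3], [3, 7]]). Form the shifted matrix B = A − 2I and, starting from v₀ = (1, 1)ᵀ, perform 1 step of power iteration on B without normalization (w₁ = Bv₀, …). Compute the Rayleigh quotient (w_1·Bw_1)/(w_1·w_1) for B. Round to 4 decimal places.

8.0000

B = A − 2I has rows (5, 3); (3, 5)
w1 = Bv₀ = (5·1 + 3·1; 3·1 + 5·1) = (8, 8)
Bw1 = (64, 64)
w1·Bw1 = 1024; w1·w1 = 128; μ ≈ 1024/128 = 8.0000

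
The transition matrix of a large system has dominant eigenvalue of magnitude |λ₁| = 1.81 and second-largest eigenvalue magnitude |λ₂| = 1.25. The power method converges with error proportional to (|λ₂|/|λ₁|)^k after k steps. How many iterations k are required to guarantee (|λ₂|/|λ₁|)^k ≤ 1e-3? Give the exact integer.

|λ₂/λ₁| = 1.25/1.81 = 0.69061
Need k ≥ ln(1e-3) / ln(0.69061) = -6.9078 / -0.3702 ≈ 18.660
Smallest integer k satisfying the bound: 19

19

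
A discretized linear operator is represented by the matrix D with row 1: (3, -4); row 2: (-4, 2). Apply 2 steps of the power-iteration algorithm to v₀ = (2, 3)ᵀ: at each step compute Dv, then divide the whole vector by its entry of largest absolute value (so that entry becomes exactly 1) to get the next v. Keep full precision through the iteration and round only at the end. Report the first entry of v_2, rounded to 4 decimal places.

Dv0 = (-6.00000, -2.00000); divide by -6.00000 → v1 = (1.00000, 0.33333)
Dv1 = (1.66667, -3.33333); divide by -3.33333 → v2 = (-0.50000, 1.00000)
Requested entry of v2: -10/20 = -0.5000

-0.5000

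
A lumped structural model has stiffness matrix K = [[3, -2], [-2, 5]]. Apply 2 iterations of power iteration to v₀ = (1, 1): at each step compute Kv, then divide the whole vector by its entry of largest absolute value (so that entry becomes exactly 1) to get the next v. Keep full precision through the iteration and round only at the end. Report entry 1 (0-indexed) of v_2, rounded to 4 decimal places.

Kv0 = (1.00000, 3.00000); divide by 3.00000 → v1 = (0.33333, 1.00000)
Kv1 = (-1.00000, 4.33333); divide by 4.33333 → v2 = (-0.23077, 1.00000)
Requested entry of v2: 13/13 = 1.0000

1.0000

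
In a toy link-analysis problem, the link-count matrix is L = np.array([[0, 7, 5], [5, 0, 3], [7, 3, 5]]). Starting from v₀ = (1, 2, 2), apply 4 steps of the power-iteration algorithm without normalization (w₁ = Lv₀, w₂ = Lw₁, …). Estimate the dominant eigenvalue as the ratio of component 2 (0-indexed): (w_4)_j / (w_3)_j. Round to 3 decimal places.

λ ≈ 12.461

w1 = Lv₀ = (0·1 + 7·2 + 5·2; 5·1 + 0·2 + 3·2; 7·1 + 3·2 + 5·2) = (24, 11, 23)
w2 = Lw1 = (0·24 + 7·11 + 5·23; 5·24 + 0·11 + 3·23; 7·24 + 3·11 + 5·23) = (192, 189, 316)
w3 = Lw2 = (2903, 1908, 3491)
w4 = Lw3 = (30811, 24988, 43500)
Ratio at component: 43500 / 3491 = 12.461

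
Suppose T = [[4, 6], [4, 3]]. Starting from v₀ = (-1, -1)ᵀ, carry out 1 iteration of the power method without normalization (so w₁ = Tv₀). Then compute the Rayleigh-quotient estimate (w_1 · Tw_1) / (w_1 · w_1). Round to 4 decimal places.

λ ≈ 8.3691

w1 = Tv₀ = (-10, -7)
Tw1 = (-82, -61)
w1·Tw1 = (-10)·(-82) + (-7)·(-61) = 1247; w1·w1 = (-10)·(-10) + (-7)·(-7) = 149
λ ≈ 1247/149 = 8.3691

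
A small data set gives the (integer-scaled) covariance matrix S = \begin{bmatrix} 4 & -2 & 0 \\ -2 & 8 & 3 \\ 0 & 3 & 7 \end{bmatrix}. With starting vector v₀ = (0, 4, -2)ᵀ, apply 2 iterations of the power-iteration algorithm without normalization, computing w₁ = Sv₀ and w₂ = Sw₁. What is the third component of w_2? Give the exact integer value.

w1 = Sv₀ = (-8, 26, -2)
w2 = Sw1 = (-84, 218, 64)
The requested component of w2 is 64.

64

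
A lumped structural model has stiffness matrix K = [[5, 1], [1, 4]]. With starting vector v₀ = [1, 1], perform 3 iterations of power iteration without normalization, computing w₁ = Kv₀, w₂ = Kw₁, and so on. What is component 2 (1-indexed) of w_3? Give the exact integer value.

139

w1 = Kv₀ = (6, 5)
w2 = Kw1 = (35, 26)
w3 = Kw2 = (201, 139)
The requested component of w3 is 139.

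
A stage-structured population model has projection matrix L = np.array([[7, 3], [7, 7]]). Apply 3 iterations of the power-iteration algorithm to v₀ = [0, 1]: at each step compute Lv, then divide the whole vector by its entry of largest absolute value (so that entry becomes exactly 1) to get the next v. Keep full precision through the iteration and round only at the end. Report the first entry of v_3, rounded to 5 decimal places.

Lv0 = (3.000000, 7.000000); divide by 7.000000 → v1 = (0.428571, 1.000000)
Lv1 = (6.000000, 10.000000); divide by 10.000000 → v2 = (0.600000, 1.000000)
Lv2 = (7.200000, 11.200000); divide by 11.200000 → v3 = (0.642857, 1.000000)
Requested entry of v3: 504/784 = 0.64286

0.64286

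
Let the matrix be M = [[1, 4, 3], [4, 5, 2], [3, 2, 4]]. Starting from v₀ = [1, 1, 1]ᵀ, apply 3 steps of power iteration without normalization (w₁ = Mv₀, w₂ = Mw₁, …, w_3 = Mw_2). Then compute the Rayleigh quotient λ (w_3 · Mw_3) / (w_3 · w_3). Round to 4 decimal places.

9.5015

w1 = Mv₀ = (1·1 + 4·1 + 3·1; 4·1 + 5·1 + 2·1; 3·1 + 2·1 + 4·1) = (8, 11, 9)
w2 = Mw1 = (1·8 + 4·11 + 3·9; 4·8 + 5·11 + 2·9; 3·8 + 2·11 + 4·9) = (79, 105, 82)
w3 = Mw2 = (745, 1005, 775)
Mw3 = (7090, 9555, 7345)
w3·Mw3 = 745·7090 + 1005·9555 + 775·7345 = 20577200; w3·w3 = 745·745 + 1005·1005 + 775·775 = 2165675
λ ≈ 20577200/2165675 = 9.5015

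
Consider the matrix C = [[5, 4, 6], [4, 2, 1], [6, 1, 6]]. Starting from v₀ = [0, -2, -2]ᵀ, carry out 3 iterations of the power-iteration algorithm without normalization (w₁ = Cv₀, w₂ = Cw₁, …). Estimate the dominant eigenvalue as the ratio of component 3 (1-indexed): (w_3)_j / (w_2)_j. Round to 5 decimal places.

w1 = Cv₀ = (5·0 + 4·(-2) + 6·(-2); 4·0 + 2·(-2) + 1·(-2); 6·0 + 1·(-2) + 6·(-2)) = (-20, -6, -14)
w2 = Cw1 = (5·(-20) + 4·(-6) + 6·(-14); 4·(-20) + 2·(-6) + 1·(-14); 6·(-20) + 1·(-6) + 6·(-14)) = (-208, -106, -210)
w3 = Cw2 = (-2724, -1254, -2614)
Ratio at component: -2614 / -210 = 12.44762

12.44762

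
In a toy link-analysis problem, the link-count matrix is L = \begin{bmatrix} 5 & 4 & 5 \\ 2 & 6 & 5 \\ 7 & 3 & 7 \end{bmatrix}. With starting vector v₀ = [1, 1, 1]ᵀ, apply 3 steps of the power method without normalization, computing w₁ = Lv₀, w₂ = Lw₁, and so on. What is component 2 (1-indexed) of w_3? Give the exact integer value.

w1 = Lv₀ = (5·1 + 4·1 + 5·1; 2·1 + 6·1 + 5·1; 7·1 + 3·1 + 7·1) = (14, 13, 17)
w2 = Lw1 = (5·14 + 4·13 + 5·17; 2·14 + 6·13 + 5·17; 7·14 + 3·13 + 7·17) = (207, 191, 256)
w3 = Lw2 = (3079, 2840, 3814)
The requested component of w3 is 2840.

2840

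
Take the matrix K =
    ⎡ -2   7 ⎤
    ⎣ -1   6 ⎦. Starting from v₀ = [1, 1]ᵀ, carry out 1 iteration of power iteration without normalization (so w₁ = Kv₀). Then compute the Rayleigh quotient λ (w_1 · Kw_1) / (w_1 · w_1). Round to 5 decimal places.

λ ≈ 5.00000

w1 = Kv₀ = ((-2)·1 + 7·1; (-1)·1 + 6·1) = (5, 5)
Kw1 = (25, 25)
w1·Kw1 = 5·25 + 5·25 = 250; w1·w1 = 5·5 + 5·5 = 50
λ ≈ 250/50 = 5.00000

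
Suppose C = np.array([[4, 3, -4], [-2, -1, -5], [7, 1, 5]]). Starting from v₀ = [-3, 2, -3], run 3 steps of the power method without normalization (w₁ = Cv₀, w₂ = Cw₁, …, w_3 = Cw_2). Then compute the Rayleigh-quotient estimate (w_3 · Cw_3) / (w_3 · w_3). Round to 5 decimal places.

w1 = Cv₀ = (4·(-3) + 3·2 + (-4)·(-3); (-2)·(-3) + (-1)·2 + (-5)·(-3); 7·(-3) + 1·2 + 5·(-3)) = (6, 19, -34)
w2 = Cw1 = (4·6 + 3·19 + (-4)·(-34); (-2)·6 + (-1)·19 + (-5)·(-34); 7·6 + 1·19 + 5·(-34)) = (217, 139, -109)
w3 = Cw2 = (1721, -28, 1113)
Cw3 = (2348, -8979, 17584)
w3·Cw3 = 1721·2348 + (-28)·(-8979) + 1113·17584 = 23863312; w3·w3 = 1721·1721 + (-28)·(-28) + 1113·1113 = 4201394
λ ≈ 23863312/4201394 = 5.67986

λ ≈ 5.67986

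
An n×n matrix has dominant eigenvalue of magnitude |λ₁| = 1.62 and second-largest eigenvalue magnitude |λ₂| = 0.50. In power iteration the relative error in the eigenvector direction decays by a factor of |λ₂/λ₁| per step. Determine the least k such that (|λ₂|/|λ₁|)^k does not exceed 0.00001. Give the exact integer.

10

|λ₂/λ₁| = 0.50/1.62 = 0.30864
Need k ≥ ln(0.00001) / ln(0.30864) = -11.5129 / -1.1756 ≈ 9.793
Smallest integer k satisfying the bound: 10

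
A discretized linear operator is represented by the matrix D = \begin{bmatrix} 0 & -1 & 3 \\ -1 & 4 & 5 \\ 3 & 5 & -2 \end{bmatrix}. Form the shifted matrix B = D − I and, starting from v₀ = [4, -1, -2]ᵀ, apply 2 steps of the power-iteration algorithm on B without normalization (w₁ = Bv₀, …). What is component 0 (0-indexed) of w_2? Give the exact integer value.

B = D − I has rows (-1, -1, 3); (-1, 3, 5); (3, 5, -3)
w1 = Bv₀ = (-9, -17, 13)
w2 = Bw1 = (65, 23, -151)
Requested component of w2: 65

65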